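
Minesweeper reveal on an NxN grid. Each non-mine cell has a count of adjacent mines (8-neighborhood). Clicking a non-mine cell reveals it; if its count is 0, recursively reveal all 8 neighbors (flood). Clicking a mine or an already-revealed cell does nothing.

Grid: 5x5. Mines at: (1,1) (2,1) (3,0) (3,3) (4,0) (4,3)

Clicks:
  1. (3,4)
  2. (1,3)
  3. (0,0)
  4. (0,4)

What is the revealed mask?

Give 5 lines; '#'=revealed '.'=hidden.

Click 1 (3,4) count=2: revealed 1 new [(3,4)] -> total=1
Click 2 (1,3) count=0: revealed 9 new [(0,2) (0,3) (0,4) (1,2) (1,3) (1,4) (2,2) (2,3) (2,4)] -> total=10
Click 3 (0,0) count=1: revealed 1 new [(0,0)] -> total=11
Click 4 (0,4) count=0: revealed 0 new [(none)] -> total=11

Answer: #.###
..###
..###
....#
.....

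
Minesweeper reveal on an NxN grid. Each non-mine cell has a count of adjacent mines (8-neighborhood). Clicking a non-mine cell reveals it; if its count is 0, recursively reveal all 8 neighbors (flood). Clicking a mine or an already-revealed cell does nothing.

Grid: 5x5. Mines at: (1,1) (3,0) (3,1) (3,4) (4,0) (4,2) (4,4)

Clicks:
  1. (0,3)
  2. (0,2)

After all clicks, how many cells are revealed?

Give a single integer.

Click 1 (0,3) count=0: revealed 9 new [(0,2) (0,3) (0,4) (1,2) (1,3) (1,4) (2,2) (2,3) (2,4)] -> total=9
Click 2 (0,2) count=1: revealed 0 new [(none)] -> total=9

Answer: 9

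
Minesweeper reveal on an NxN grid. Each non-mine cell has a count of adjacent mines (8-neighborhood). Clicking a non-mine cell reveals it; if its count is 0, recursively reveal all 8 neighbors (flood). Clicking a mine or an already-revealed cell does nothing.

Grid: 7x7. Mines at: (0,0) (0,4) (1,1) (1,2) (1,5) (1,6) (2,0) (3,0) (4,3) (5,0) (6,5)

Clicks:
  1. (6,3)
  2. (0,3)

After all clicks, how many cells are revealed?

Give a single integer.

Answer: 9

Derivation:
Click 1 (6,3) count=0: revealed 8 new [(5,1) (5,2) (5,3) (5,4) (6,1) (6,2) (6,3) (6,4)] -> total=8
Click 2 (0,3) count=2: revealed 1 new [(0,3)] -> total=9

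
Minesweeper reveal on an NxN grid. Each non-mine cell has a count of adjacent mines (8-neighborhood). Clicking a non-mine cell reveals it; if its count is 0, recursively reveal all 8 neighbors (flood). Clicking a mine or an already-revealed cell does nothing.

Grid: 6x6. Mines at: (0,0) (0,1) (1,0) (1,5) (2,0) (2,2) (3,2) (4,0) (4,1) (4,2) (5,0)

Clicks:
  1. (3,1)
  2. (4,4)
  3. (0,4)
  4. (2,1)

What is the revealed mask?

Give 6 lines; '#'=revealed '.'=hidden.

Click 1 (3,1) count=6: revealed 1 new [(3,1)] -> total=1
Click 2 (4,4) count=0: revealed 12 new [(2,3) (2,4) (2,5) (3,3) (3,4) (3,5) (4,3) (4,4) (4,5) (5,3) (5,4) (5,5)] -> total=13
Click 3 (0,4) count=1: revealed 1 new [(0,4)] -> total=14
Click 4 (2,1) count=4: revealed 1 new [(2,1)] -> total=15

Answer: ....#.
......
.#.###
.#.###
...###
...###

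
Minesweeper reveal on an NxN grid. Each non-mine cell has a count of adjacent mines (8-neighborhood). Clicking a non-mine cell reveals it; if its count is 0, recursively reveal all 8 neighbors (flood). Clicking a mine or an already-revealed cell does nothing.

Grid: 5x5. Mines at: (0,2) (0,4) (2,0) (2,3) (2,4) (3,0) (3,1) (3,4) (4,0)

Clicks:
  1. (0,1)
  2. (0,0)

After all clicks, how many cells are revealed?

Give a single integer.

Answer: 4

Derivation:
Click 1 (0,1) count=1: revealed 1 new [(0,1)] -> total=1
Click 2 (0,0) count=0: revealed 3 new [(0,0) (1,0) (1,1)] -> total=4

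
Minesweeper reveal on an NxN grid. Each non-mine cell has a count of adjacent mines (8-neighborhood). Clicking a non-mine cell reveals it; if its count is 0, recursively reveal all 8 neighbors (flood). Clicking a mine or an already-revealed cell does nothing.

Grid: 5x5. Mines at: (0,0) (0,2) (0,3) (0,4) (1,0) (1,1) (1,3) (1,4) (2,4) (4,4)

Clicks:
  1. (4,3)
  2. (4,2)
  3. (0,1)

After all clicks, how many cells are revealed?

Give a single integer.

Click 1 (4,3) count=1: revealed 1 new [(4,3)] -> total=1
Click 2 (4,2) count=0: revealed 11 new [(2,0) (2,1) (2,2) (2,3) (3,0) (3,1) (3,2) (3,3) (4,0) (4,1) (4,2)] -> total=12
Click 3 (0,1) count=4: revealed 1 new [(0,1)] -> total=13

Answer: 13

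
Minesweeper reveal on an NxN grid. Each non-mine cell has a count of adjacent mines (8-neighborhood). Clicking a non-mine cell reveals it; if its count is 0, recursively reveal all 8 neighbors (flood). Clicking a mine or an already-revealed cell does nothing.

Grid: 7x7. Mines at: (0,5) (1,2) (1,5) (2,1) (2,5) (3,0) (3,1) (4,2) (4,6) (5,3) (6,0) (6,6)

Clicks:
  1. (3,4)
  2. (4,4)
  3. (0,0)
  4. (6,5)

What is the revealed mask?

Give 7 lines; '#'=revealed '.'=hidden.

Answer: ##.....
##.....
.......
....#..
....#..
.......
.....#.

Derivation:
Click 1 (3,4) count=1: revealed 1 new [(3,4)] -> total=1
Click 2 (4,4) count=1: revealed 1 new [(4,4)] -> total=2
Click 3 (0,0) count=0: revealed 4 new [(0,0) (0,1) (1,0) (1,1)] -> total=6
Click 4 (6,5) count=1: revealed 1 new [(6,5)] -> total=7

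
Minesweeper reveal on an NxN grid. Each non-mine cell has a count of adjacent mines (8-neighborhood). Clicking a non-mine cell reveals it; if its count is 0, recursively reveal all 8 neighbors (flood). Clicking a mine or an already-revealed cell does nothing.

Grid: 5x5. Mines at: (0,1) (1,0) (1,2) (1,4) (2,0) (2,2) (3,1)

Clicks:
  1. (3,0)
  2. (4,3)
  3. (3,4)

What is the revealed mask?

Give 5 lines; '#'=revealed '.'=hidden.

Answer: .....
.....
...##
#.###
..###

Derivation:
Click 1 (3,0) count=2: revealed 1 new [(3,0)] -> total=1
Click 2 (4,3) count=0: revealed 8 new [(2,3) (2,4) (3,2) (3,3) (3,4) (4,2) (4,3) (4,4)] -> total=9
Click 3 (3,4) count=0: revealed 0 new [(none)] -> total=9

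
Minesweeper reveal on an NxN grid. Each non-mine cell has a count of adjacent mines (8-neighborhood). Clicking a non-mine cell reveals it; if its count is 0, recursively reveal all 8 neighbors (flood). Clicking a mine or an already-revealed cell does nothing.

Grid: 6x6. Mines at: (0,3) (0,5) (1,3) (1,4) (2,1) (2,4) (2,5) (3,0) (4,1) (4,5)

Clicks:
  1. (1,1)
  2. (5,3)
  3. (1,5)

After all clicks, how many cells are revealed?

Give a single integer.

Click 1 (1,1) count=1: revealed 1 new [(1,1)] -> total=1
Click 2 (5,3) count=0: revealed 9 new [(3,2) (3,3) (3,4) (4,2) (4,3) (4,4) (5,2) (5,3) (5,4)] -> total=10
Click 3 (1,5) count=4: revealed 1 new [(1,5)] -> total=11

Answer: 11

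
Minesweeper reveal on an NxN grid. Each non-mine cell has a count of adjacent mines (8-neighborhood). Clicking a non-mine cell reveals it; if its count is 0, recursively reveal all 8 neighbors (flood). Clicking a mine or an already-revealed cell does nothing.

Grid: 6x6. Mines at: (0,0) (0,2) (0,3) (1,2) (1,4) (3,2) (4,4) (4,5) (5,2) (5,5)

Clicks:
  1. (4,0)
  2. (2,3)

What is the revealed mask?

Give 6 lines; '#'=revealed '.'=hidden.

Answer: ......
##....
##.#..
##....
##....
##....

Derivation:
Click 1 (4,0) count=0: revealed 10 new [(1,0) (1,1) (2,0) (2,1) (3,0) (3,1) (4,0) (4,1) (5,0) (5,1)] -> total=10
Click 2 (2,3) count=3: revealed 1 new [(2,3)] -> total=11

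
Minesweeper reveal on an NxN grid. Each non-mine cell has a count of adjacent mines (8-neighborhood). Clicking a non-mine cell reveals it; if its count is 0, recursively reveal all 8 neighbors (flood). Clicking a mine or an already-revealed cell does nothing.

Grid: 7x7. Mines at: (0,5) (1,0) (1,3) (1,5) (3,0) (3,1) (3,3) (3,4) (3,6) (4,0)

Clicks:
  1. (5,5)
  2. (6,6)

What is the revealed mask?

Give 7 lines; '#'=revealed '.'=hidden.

Answer: .......
.......
.......
.......
.######
#######
#######

Derivation:
Click 1 (5,5) count=0: revealed 20 new [(4,1) (4,2) (4,3) (4,4) (4,5) (4,6) (5,0) (5,1) (5,2) (5,3) (5,4) (5,5) (5,6) (6,0) (6,1) (6,2) (6,3) (6,4) (6,5) (6,6)] -> total=20
Click 2 (6,6) count=0: revealed 0 new [(none)] -> total=20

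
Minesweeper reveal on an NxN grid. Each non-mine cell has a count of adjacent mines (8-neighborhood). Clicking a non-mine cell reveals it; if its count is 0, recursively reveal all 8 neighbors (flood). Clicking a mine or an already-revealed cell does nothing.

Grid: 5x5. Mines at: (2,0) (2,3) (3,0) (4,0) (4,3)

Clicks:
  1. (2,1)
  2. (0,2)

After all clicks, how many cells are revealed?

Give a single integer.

Answer: 11

Derivation:
Click 1 (2,1) count=2: revealed 1 new [(2,1)] -> total=1
Click 2 (0,2) count=0: revealed 10 new [(0,0) (0,1) (0,2) (0,3) (0,4) (1,0) (1,1) (1,2) (1,3) (1,4)] -> total=11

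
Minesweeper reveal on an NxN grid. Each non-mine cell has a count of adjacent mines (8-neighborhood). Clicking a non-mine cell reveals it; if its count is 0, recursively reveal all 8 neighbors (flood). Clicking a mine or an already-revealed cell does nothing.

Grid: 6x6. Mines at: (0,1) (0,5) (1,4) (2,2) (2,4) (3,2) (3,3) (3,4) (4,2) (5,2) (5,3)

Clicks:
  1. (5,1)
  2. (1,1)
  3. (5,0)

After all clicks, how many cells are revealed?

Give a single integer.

Click 1 (5,1) count=2: revealed 1 new [(5,1)] -> total=1
Click 2 (1,1) count=2: revealed 1 new [(1,1)] -> total=2
Click 3 (5,0) count=0: revealed 8 new [(1,0) (2,0) (2,1) (3,0) (3,1) (4,0) (4,1) (5,0)] -> total=10

Answer: 10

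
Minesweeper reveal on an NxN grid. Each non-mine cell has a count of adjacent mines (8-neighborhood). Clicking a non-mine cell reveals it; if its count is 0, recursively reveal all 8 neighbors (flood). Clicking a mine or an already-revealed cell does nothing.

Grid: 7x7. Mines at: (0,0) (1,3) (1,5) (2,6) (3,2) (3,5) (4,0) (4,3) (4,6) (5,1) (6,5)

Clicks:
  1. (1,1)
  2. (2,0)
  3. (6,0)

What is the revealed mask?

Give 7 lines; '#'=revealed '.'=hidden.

Click 1 (1,1) count=1: revealed 1 new [(1,1)] -> total=1
Click 2 (2,0) count=0: revealed 5 new [(1,0) (2,0) (2,1) (3,0) (3,1)] -> total=6
Click 3 (6,0) count=1: revealed 1 new [(6,0)] -> total=7

Answer: .......
##.....
##.....
##.....
.......
.......
#......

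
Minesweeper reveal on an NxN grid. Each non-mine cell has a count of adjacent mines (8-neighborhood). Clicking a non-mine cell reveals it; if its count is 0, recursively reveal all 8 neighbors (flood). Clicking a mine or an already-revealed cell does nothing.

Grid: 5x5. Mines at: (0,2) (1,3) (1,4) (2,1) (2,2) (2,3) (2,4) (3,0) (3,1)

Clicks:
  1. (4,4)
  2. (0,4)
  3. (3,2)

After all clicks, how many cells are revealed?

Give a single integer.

Answer: 7

Derivation:
Click 1 (4,4) count=0: revealed 6 new [(3,2) (3,3) (3,4) (4,2) (4,3) (4,4)] -> total=6
Click 2 (0,4) count=2: revealed 1 new [(0,4)] -> total=7
Click 3 (3,2) count=4: revealed 0 new [(none)] -> total=7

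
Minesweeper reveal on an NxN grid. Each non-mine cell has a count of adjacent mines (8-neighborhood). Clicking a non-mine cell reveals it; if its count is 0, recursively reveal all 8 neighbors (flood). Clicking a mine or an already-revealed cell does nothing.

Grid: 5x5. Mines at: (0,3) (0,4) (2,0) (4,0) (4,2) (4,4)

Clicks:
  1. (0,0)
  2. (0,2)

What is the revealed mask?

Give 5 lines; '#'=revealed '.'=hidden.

Answer: ###..
###..
.....
.....
.....

Derivation:
Click 1 (0,0) count=0: revealed 6 new [(0,0) (0,1) (0,2) (1,0) (1,1) (1,2)] -> total=6
Click 2 (0,2) count=1: revealed 0 new [(none)] -> total=6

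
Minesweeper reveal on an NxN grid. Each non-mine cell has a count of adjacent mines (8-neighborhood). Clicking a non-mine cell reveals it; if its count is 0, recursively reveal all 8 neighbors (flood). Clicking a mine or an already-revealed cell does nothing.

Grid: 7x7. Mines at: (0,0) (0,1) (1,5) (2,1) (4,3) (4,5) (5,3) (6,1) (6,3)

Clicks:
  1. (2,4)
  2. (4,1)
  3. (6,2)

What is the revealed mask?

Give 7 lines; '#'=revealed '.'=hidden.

Answer: .......
.......
....#..
###....
###....
###....
..#....

Derivation:
Click 1 (2,4) count=1: revealed 1 new [(2,4)] -> total=1
Click 2 (4,1) count=0: revealed 9 new [(3,0) (3,1) (3,2) (4,0) (4,1) (4,2) (5,0) (5,1) (5,2)] -> total=10
Click 3 (6,2) count=3: revealed 1 new [(6,2)] -> total=11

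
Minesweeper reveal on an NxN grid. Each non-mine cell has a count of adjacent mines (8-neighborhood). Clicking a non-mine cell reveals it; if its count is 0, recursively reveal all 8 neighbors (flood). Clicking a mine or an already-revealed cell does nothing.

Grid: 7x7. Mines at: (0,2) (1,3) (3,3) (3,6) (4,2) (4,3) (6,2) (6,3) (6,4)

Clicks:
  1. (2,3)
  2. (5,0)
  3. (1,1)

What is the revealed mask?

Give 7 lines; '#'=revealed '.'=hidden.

Click 1 (2,3) count=2: revealed 1 new [(2,3)] -> total=1
Click 2 (5,0) count=0: revealed 17 new [(0,0) (0,1) (1,0) (1,1) (1,2) (2,0) (2,1) (2,2) (3,0) (3,1) (3,2) (4,0) (4,1) (5,0) (5,1) (6,0) (6,1)] -> total=18
Click 3 (1,1) count=1: revealed 0 new [(none)] -> total=18

Answer: ##.....
###....
####...
###....
##.....
##.....
##.....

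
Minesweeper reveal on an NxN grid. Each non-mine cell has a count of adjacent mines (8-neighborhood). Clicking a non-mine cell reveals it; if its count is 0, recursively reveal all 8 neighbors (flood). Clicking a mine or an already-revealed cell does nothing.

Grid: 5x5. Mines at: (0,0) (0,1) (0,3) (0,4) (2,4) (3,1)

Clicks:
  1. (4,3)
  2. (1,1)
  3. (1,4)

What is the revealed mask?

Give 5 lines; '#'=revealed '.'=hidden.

Click 1 (4,3) count=0: revealed 6 new [(3,2) (3,3) (3,4) (4,2) (4,3) (4,4)] -> total=6
Click 2 (1,1) count=2: revealed 1 new [(1,1)] -> total=7
Click 3 (1,4) count=3: revealed 1 new [(1,4)] -> total=8

Answer: .....
.#..#
.....
..###
..###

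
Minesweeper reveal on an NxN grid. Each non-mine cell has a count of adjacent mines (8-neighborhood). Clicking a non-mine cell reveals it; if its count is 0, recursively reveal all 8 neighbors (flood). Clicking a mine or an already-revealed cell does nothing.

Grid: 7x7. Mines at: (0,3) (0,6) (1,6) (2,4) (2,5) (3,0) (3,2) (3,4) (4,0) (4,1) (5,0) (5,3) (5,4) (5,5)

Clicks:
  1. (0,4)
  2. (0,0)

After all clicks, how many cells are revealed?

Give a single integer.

Answer: 10

Derivation:
Click 1 (0,4) count=1: revealed 1 new [(0,4)] -> total=1
Click 2 (0,0) count=0: revealed 9 new [(0,0) (0,1) (0,2) (1,0) (1,1) (1,2) (2,0) (2,1) (2,2)] -> total=10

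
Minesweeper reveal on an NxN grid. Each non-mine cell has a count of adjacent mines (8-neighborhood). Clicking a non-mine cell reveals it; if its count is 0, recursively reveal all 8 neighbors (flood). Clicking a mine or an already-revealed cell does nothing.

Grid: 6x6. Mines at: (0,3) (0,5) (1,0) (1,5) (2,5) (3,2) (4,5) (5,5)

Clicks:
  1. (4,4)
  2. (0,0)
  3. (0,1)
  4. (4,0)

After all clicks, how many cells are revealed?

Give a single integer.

Answer: 16

Derivation:
Click 1 (4,4) count=2: revealed 1 new [(4,4)] -> total=1
Click 2 (0,0) count=1: revealed 1 new [(0,0)] -> total=2
Click 3 (0,1) count=1: revealed 1 new [(0,1)] -> total=3
Click 4 (4,0) count=0: revealed 13 new [(2,0) (2,1) (3,0) (3,1) (4,0) (4,1) (4,2) (4,3) (5,0) (5,1) (5,2) (5,3) (5,4)] -> total=16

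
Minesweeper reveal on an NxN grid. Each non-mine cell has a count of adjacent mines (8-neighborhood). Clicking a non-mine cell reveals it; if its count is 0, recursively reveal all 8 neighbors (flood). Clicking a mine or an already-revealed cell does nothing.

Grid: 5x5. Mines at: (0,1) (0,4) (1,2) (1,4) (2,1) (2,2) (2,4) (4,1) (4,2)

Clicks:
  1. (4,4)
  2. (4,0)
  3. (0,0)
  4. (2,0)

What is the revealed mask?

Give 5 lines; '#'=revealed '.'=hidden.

Click 1 (4,4) count=0: revealed 4 new [(3,3) (3,4) (4,3) (4,4)] -> total=4
Click 2 (4,0) count=1: revealed 1 new [(4,0)] -> total=5
Click 3 (0,0) count=1: revealed 1 new [(0,0)] -> total=6
Click 4 (2,0) count=1: revealed 1 new [(2,0)] -> total=7

Answer: #....
.....
#....
...##
#..##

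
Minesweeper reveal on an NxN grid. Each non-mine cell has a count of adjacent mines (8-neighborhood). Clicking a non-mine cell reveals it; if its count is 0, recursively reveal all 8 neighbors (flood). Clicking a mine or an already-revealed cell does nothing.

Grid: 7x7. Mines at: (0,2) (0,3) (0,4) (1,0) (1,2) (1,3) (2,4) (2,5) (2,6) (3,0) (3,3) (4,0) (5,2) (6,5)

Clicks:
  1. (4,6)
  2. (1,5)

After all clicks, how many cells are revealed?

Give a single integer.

Answer: 10

Derivation:
Click 1 (4,6) count=0: revealed 9 new [(3,4) (3,5) (3,6) (4,4) (4,5) (4,6) (5,4) (5,5) (5,6)] -> total=9
Click 2 (1,5) count=4: revealed 1 new [(1,5)] -> total=10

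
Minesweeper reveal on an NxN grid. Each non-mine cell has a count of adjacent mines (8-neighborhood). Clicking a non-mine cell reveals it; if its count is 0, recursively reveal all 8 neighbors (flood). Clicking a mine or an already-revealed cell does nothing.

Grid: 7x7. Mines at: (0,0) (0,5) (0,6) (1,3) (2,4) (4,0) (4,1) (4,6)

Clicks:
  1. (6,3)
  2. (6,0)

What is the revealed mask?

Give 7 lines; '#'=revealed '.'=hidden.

Click 1 (6,3) count=0: revealed 22 new [(3,2) (3,3) (3,4) (3,5) (4,2) (4,3) (4,4) (4,5) (5,0) (5,1) (5,2) (5,3) (5,4) (5,5) (5,6) (6,0) (6,1) (6,2) (6,3) (6,4) (6,5) (6,6)] -> total=22
Click 2 (6,0) count=0: revealed 0 new [(none)] -> total=22

Answer: .......
.......
.......
..####.
..####.
#######
#######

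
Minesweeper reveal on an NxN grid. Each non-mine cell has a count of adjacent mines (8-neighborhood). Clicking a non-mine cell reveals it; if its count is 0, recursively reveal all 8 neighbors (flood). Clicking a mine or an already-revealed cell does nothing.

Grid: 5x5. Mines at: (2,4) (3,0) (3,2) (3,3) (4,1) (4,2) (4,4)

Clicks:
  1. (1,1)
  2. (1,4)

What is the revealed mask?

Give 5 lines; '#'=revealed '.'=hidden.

Answer: #####
#####
####.
.....
.....

Derivation:
Click 1 (1,1) count=0: revealed 14 new [(0,0) (0,1) (0,2) (0,3) (0,4) (1,0) (1,1) (1,2) (1,3) (1,4) (2,0) (2,1) (2,2) (2,3)] -> total=14
Click 2 (1,4) count=1: revealed 0 new [(none)] -> total=14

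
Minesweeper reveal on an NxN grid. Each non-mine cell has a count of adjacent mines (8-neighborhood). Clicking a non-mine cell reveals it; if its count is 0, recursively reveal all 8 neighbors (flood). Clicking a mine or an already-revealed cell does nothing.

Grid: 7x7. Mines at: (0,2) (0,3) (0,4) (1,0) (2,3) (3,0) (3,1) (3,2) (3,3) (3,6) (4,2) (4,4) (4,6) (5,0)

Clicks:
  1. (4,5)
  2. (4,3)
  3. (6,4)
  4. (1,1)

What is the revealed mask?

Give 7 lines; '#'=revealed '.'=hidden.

Answer: .......
.#.....
.......
.......
...#.#.
.######
.######

Derivation:
Click 1 (4,5) count=3: revealed 1 new [(4,5)] -> total=1
Click 2 (4,3) count=4: revealed 1 new [(4,3)] -> total=2
Click 3 (6,4) count=0: revealed 12 new [(5,1) (5,2) (5,3) (5,4) (5,5) (5,6) (6,1) (6,2) (6,3) (6,4) (6,5) (6,6)] -> total=14
Click 4 (1,1) count=2: revealed 1 new [(1,1)] -> total=15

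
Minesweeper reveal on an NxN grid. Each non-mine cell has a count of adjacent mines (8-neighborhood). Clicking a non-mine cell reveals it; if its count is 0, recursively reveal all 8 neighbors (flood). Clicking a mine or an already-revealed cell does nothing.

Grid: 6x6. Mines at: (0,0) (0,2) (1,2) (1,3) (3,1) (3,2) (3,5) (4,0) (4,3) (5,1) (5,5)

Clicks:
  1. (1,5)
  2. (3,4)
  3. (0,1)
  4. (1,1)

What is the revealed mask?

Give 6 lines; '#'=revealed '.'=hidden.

Click 1 (1,5) count=0: revealed 6 new [(0,4) (0,5) (1,4) (1,5) (2,4) (2,5)] -> total=6
Click 2 (3,4) count=2: revealed 1 new [(3,4)] -> total=7
Click 3 (0,1) count=3: revealed 1 new [(0,1)] -> total=8
Click 4 (1,1) count=3: revealed 1 new [(1,1)] -> total=9

Answer: .#..##
.#..##
....##
....#.
......
......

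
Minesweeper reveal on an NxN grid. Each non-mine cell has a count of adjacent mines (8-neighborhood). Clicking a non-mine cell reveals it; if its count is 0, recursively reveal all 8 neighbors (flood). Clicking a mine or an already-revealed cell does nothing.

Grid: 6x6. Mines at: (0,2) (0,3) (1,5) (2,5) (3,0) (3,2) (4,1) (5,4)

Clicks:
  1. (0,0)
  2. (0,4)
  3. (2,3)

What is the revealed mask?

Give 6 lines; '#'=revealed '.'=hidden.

Click 1 (0,0) count=0: revealed 6 new [(0,0) (0,1) (1,0) (1,1) (2,0) (2,1)] -> total=6
Click 2 (0,4) count=2: revealed 1 new [(0,4)] -> total=7
Click 3 (2,3) count=1: revealed 1 new [(2,3)] -> total=8

Answer: ##..#.
##....
##.#..
......
......
......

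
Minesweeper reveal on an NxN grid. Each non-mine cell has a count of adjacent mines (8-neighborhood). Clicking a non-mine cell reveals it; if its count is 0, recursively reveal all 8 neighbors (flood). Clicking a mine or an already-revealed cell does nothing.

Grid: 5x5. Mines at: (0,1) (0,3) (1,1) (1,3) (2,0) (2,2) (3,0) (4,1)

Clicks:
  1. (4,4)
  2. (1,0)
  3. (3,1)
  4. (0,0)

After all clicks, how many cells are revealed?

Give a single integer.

Click 1 (4,4) count=0: revealed 8 new [(2,3) (2,4) (3,2) (3,3) (3,4) (4,2) (4,3) (4,4)] -> total=8
Click 2 (1,0) count=3: revealed 1 new [(1,0)] -> total=9
Click 3 (3,1) count=4: revealed 1 new [(3,1)] -> total=10
Click 4 (0,0) count=2: revealed 1 new [(0,0)] -> total=11

Answer: 11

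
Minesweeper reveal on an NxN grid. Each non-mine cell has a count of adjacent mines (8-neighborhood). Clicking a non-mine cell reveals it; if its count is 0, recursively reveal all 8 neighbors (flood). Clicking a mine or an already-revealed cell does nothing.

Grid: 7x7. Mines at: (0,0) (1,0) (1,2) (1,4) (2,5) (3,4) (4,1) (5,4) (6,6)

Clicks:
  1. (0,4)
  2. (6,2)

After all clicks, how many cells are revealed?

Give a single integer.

Answer: 9

Derivation:
Click 1 (0,4) count=1: revealed 1 new [(0,4)] -> total=1
Click 2 (6,2) count=0: revealed 8 new [(5,0) (5,1) (5,2) (5,3) (6,0) (6,1) (6,2) (6,3)] -> total=9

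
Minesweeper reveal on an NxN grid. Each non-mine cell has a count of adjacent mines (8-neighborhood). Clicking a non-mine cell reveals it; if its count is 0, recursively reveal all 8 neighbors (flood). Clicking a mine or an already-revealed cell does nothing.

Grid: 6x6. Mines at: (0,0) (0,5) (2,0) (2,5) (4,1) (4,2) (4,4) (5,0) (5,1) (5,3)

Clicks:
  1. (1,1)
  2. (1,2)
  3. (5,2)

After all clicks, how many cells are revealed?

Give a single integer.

Click 1 (1,1) count=2: revealed 1 new [(1,1)] -> total=1
Click 2 (1,2) count=0: revealed 15 new [(0,1) (0,2) (0,3) (0,4) (1,2) (1,3) (1,4) (2,1) (2,2) (2,3) (2,4) (3,1) (3,2) (3,3) (3,4)] -> total=16
Click 3 (5,2) count=4: revealed 1 new [(5,2)] -> total=17

Answer: 17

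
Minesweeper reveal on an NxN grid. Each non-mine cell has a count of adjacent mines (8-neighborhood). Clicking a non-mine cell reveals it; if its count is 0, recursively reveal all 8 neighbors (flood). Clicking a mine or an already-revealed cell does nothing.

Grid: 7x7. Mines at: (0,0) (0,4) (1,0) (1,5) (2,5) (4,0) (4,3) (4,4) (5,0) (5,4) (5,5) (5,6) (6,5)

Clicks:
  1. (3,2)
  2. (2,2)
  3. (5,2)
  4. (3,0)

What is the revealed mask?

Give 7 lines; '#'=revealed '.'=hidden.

Answer: .###...
.####..
.####..
#####..
.......
..#....
.......

Derivation:
Click 1 (3,2) count=1: revealed 1 new [(3,2)] -> total=1
Click 2 (2,2) count=0: revealed 14 new [(0,1) (0,2) (0,3) (1,1) (1,2) (1,3) (1,4) (2,1) (2,2) (2,3) (2,4) (3,1) (3,3) (3,4)] -> total=15
Click 3 (5,2) count=1: revealed 1 new [(5,2)] -> total=16
Click 4 (3,0) count=1: revealed 1 new [(3,0)] -> total=17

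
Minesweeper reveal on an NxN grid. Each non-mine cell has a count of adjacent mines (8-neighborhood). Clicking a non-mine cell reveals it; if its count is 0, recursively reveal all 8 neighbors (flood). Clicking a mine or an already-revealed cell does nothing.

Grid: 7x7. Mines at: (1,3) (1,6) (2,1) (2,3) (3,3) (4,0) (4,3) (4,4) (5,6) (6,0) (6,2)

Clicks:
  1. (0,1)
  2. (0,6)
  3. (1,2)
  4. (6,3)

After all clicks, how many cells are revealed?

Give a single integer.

Answer: 8

Derivation:
Click 1 (0,1) count=0: revealed 6 new [(0,0) (0,1) (0,2) (1,0) (1,1) (1,2)] -> total=6
Click 2 (0,6) count=1: revealed 1 new [(0,6)] -> total=7
Click 3 (1,2) count=3: revealed 0 new [(none)] -> total=7
Click 4 (6,3) count=1: revealed 1 new [(6,3)] -> total=8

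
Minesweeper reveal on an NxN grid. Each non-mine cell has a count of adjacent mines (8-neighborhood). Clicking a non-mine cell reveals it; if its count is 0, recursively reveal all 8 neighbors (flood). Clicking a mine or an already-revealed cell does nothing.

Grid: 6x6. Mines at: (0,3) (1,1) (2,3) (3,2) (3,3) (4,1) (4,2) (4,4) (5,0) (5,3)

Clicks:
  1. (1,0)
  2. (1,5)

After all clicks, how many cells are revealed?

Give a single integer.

Answer: 9

Derivation:
Click 1 (1,0) count=1: revealed 1 new [(1,0)] -> total=1
Click 2 (1,5) count=0: revealed 8 new [(0,4) (0,5) (1,4) (1,5) (2,4) (2,5) (3,4) (3,5)] -> total=9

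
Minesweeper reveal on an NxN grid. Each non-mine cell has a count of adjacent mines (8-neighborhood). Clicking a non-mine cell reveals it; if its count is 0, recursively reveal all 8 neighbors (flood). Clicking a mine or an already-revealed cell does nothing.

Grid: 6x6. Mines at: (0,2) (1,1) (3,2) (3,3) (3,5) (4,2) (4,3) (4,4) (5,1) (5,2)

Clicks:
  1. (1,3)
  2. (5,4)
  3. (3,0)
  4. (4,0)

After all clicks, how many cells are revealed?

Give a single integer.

Click 1 (1,3) count=1: revealed 1 new [(1,3)] -> total=1
Click 2 (5,4) count=2: revealed 1 new [(5,4)] -> total=2
Click 3 (3,0) count=0: revealed 6 new [(2,0) (2,1) (3,0) (3,1) (4,0) (4,1)] -> total=8
Click 4 (4,0) count=1: revealed 0 new [(none)] -> total=8

Answer: 8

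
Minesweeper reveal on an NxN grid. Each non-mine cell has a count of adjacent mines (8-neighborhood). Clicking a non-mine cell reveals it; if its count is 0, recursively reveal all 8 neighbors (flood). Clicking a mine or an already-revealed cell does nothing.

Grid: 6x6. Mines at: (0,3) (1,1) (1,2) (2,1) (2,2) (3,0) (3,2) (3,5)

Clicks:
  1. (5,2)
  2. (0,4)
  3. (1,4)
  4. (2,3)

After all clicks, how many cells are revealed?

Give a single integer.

Click 1 (5,2) count=0: revealed 12 new [(4,0) (4,1) (4,2) (4,3) (4,4) (4,5) (5,0) (5,1) (5,2) (5,3) (5,4) (5,5)] -> total=12
Click 2 (0,4) count=1: revealed 1 new [(0,4)] -> total=13
Click 3 (1,4) count=1: revealed 1 new [(1,4)] -> total=14
Click 4 (2,3) count=3: revealed 1 new [(2,3)] -> total=15

Answer: 15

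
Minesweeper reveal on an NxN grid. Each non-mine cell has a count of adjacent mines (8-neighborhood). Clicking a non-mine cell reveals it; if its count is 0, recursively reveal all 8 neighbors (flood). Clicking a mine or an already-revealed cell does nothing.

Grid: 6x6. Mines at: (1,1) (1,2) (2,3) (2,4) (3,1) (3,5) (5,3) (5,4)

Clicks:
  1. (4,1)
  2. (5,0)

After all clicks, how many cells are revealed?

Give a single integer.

Answer: 6

Derivation:
Click 1 (4,1) count=1: revealed 1 new [(4,1)] -> total=1
Click 2 (5,0) count=0: revealed 5 new [(4,0) (4,2) (5,0) (5,1) (5,2)] -> total=6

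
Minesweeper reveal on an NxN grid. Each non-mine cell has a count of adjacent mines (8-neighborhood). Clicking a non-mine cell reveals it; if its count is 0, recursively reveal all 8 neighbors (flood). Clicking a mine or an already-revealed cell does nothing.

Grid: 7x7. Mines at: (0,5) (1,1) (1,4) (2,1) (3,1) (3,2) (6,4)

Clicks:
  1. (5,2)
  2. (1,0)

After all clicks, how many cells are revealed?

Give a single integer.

Answer: 13

Derivation:
Click 1 (5,2) count=0: revealed 12 new [(4,0) (4,1) (4,2) (4,3) (5,0) (5,1) (5,2) (5,3) (6,0) (6,1) (6,2) (6,3)] -> total=12
Click 2 (1,0) count=2: revealed 1 new [(1,0)] -> total=13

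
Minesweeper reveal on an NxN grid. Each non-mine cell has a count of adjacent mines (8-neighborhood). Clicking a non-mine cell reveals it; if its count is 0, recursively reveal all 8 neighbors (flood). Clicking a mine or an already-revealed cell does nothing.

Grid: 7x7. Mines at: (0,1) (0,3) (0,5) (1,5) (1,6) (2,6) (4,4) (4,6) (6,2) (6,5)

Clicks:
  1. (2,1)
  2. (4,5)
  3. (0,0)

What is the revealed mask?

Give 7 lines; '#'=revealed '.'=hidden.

Answer: #......
#####..
#####..
#####..
####.#.
####...
##.....

Derivation:
Click 1 (2,1) count=0: revealed 25 new [(1,0) (1,1) (1,2) (1,3) (1,4) (2,0) (2,1) (2,2) (2,3) (2,4) (3,0) (3,1) (3,2) (3,3) (3,4) (4,0) (4,1) (4,2) (4,3) (5,0) (5,1) (5,2) (5,3) (6,0) (6,1)] -> total=25
Click 2 (4,5) count=2: revealed 1 new [(4,5)] -> total=26
Click 3 (0,0) count=1: revealed 1 new [(0,0)] -> total=27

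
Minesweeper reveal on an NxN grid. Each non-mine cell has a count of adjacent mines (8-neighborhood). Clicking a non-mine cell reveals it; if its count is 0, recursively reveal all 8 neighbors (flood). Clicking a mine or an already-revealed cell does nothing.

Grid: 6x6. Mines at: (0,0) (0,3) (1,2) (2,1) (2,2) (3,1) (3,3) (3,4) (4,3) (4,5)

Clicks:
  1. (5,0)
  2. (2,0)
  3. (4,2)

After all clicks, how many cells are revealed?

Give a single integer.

Answer: 7

Derivation:
Click 1 (5,0) count=0: revealed 6 new [(4,0) (4,1) (4,2) (5,0) (5,1) (5,2)] -> total=6
Click 2 (2,0) count=2: revealed 1 new [(2,0)] -> total=7
Click 3 (4,2) count=3: revealed 0 new [(none)] -> total=7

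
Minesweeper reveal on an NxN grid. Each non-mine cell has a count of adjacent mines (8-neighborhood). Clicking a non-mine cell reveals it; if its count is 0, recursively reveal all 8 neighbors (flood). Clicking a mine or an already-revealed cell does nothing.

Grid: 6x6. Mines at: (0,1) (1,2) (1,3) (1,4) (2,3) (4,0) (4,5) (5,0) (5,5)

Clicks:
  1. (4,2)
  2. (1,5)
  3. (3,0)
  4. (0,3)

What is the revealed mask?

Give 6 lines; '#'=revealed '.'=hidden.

Click 1 (4,2) count=0: revealed 12 new [(3,1) (3,2) (3,3) (3,4) (4,1) (4,2) (4,3) (4,4) (5,1) (5,2) (5,3) (5,4)] -> total=12
Click 2 (1,5) count=1: revealed 1 new [(1,5)] -> total=13
Click 3 (3,0) count=1: revealed 1 new [(3,0)] -> total=14
Click 4 (0,3) count=3: revealed 1 new [(0,3)] -> total=15

Answer: ...#..
.....#
......
#####.
.####.
.####.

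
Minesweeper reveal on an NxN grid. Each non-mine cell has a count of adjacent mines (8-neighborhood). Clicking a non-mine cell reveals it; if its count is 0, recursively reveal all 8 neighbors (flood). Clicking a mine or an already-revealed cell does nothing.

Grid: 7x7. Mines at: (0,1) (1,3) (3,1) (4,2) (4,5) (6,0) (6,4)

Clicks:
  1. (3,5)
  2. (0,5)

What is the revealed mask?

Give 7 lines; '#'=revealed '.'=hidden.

Click 1 (3,5) count=1: revealed 1 new [(3,5)] -> total=1
Click 2 (0,5) count=0: revealed 11 new [(0,4) (0,5) (0,6) (1,4) (1,5) (1,6) (2,4) (2,5) (2,6) (3,4) (3,6)] -> total=12

Answer: ....###
....###
....###
....###
.......
.......
.......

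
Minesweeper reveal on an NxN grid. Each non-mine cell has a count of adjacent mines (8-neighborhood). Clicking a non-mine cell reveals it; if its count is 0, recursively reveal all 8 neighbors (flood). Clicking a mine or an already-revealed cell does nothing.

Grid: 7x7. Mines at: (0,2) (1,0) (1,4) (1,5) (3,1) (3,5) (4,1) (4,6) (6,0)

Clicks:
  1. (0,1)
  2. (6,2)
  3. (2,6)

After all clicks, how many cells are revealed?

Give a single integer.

Click 1 (0,1) count=2: revealed 1 new [(0,1)] -> total=1
Click 2 (6,2) count=0: revealed 22 new [(2,2) (2,3) (2,4) (3,2) (3,3) (3,4) (4,2) (4,3) (4,4) (4,5) (5,1) (5,2) (5,3) (5,4) (5,5) (5,6) (6,1) (6,2) (6,3) (6,4) (6,5) (6,6)] -> total=23
Click 3 (2,6) count=2: revealed 1 new [(2,6)] -> total=24

Answer: 24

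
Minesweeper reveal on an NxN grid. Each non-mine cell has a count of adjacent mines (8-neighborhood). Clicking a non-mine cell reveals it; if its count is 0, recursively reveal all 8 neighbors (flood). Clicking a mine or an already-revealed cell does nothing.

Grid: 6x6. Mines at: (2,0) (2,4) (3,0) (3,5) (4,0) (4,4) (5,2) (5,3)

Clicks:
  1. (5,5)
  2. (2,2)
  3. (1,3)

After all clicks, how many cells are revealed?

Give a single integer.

Click 1 (5,5) count=1: revealed 1 new [(5,5)] -> total=1
Click 2 (2,2) count=0: revealed 21 new [(0,0) (0,1) (0,2) (0,3) (0,4) (0,5) (1,0) (1,1) (1,2) (1,3) (1,4) (1,5) (2,1) (2,2) (2,3) (3,1) (3,2) (3,3) (4,1) (4,2) (4,3)] -> total=22
Click 3 (1,3) count=1: revealed 0 new [(none)] -> total=22

Answer: 22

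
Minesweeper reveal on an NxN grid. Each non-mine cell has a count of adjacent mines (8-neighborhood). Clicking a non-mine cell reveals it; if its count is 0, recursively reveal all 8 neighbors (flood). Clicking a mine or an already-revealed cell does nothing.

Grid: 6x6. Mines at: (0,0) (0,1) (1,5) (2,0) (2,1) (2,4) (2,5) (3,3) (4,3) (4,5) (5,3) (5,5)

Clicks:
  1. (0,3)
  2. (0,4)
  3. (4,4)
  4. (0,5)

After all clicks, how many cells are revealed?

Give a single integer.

Answer: 8

Derivation:
Click 1 (0,3) count=0: revealed 6 new [(0,2) (0,3) (0,4) (1,2) (1,3) (1,4)] -> total=6
Click 2 (0,4) count=1: revealed 0 new [(none)] -> total=6
Click 3 (4,4) count=5: revealed 1 new [(4,4)] -> total=7
Click 4 (0,5) count=1: revealed 1 new [(0,5)] -> total=8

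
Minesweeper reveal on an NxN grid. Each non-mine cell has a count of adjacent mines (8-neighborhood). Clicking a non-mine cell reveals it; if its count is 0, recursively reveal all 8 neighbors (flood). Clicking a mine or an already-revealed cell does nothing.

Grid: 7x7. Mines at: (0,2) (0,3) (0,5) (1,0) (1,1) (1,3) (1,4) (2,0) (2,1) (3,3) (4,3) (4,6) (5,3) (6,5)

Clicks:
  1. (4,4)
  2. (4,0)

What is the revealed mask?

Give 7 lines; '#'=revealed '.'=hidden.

Answer: .......
.......
.......
###....
###.#..
###....
###....

Derivation:
Click 1 (4,4) count=3: revealed 1 new [(4,4)] -> total=1
Click 2 (4,0) count=0: revealed 12 new [(3,0) (3,1) (3,2) (4,0) (4,1) (4,2) (5,0) (5,1) (5,2) (6,0) (6,1) (6,2)] -> total=13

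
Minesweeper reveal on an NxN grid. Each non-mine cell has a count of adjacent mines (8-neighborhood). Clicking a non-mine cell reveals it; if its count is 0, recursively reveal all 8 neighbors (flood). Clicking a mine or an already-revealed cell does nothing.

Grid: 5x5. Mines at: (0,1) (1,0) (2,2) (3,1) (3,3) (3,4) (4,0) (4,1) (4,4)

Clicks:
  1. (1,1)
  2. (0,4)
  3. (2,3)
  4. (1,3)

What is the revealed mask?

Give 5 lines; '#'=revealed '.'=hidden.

Answer: ..###
.####
...##
.....
.....

Derivation:
Click 1 (1,1) count=3: revealed 1 new [(1,1)] -> total=1
Click 2 (0,4) count=0: revealed 8 new [(0,2) (0,3) (0,4) (1,2) (1,3) (1,4) (2,3) (2,4)] -> total=9
Click 3 (2,3) count=3: revealed 0 new [(none)] -> total=9
Click 4 (1,3) count=1: revealed 0 new [(none)] -> total=9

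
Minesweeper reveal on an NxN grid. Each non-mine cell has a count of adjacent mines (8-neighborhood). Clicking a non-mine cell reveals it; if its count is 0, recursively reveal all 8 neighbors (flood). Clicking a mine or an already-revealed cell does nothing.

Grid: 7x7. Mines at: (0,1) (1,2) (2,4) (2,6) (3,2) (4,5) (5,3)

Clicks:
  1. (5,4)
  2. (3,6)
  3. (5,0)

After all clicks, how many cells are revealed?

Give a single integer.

Click 1 (5,4) count=2: revealed 1 new [(5,4)] -> total=1
Click 2 (3,6) count=2: revealed 1 new [(3,6)] -> total=2
Click 3 (5,0) count=0: revealed 15 new [(1,0) (1,1) (2,0) (2,1) (3,0) (3,1) (4,0) (4,1) (4,2) (5,0) (5,1) (5,2) (6,0) (6,1) (6,2)] -> total=17

Answer: 17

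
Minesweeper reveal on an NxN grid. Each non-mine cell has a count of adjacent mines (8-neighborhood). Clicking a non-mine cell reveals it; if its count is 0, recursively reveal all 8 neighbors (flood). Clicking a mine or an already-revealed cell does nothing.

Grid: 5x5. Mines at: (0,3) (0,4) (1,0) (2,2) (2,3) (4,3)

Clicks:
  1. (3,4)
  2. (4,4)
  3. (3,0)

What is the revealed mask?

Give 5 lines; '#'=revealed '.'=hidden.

Answer: .....
.....
##...
###.#
###.#

Derivation:
Click 1 (3,4) count=2: revealed 1 new [(3,4)] -> total=1
Click 2 (4,4) count=1: revealed 1 new [(4,4)] -> total=2
Click 3 (3,0) count=0: revealed 8 new [(2,0) (2,1) (3,0) (3,1) (3,2) (4,0) (4,1) (4,2)] -> total=10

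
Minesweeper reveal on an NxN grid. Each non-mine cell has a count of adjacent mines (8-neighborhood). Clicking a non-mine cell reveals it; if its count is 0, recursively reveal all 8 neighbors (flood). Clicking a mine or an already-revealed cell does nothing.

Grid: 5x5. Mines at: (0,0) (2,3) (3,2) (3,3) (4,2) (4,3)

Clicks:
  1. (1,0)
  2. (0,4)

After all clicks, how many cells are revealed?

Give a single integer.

Click 1 (1,0) count=1: revealed 1 new [(1,0)] -> total=1
Click 2 (0,4) count=0: revealed 8 new [(0,1) (0,2) (0,3) (0,4) (1,1) (1,2) (1,3) (1,4)] -> total=9

Answer: 9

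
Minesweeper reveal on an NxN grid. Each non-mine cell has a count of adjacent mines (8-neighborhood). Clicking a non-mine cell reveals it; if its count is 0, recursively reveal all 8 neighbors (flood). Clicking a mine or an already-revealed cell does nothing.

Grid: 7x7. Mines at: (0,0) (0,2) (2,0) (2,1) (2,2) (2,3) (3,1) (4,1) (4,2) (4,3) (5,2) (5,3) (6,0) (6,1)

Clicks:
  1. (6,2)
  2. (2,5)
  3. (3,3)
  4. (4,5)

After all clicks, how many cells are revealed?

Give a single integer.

Answer: 25

Derivation:
Click 1 (6,2) count=3: revealed 1 new [(6,2)] -> total=1
Click 2 (2,5) count=0: revealed 23 new [(0,3) (0,4) (0,5) (0,6) (1,3) (1,4) (1,5) (1,6) (2,4) (2,5) (2,6) (3,4) (3,5) (3,6) (4,4) (4,5) (4,6) (5,4) (5,5) (5,6) (6,4) (6,5) (6,6)] -> total=24
Click 3 (3,3) count=4: revealed 1 new [(3,3)] -> total=25
Click 4 (4,5) count=0: revealed 0 new [(none)] -> total=25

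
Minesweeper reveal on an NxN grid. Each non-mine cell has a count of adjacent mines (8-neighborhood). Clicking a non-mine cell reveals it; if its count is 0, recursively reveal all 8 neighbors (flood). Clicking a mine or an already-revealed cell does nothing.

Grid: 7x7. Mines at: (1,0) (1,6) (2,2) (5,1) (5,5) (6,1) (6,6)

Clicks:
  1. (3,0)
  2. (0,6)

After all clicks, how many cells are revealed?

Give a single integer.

Click 1 (3,0) count=0: revealed 6 new [(2,0) (2,1) (3,0) (3,1) (4,0) (4,1)] -> total=6
Click 2 (0,6) count=1: revealed 1 new [(0,6)] -> total=7

Answer: 7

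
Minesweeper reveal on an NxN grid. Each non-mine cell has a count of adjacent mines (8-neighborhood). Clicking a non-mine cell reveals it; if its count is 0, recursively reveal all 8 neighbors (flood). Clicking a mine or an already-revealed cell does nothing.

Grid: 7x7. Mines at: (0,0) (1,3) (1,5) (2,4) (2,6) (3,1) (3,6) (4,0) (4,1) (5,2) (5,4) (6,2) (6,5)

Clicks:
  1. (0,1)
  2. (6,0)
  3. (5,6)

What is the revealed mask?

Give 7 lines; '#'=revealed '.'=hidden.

Answer: .#.....
.......
.......
.......
.......
##....#
##.....

Derivation:
Click 1 (0,1) count=1: revealed 1 new [(0,1)] -> total=1
Click 2 (6,0) count=0: revealed 4 new [(5,0) (5,1) (6,0) (6,1)] -> total=5
Click 3 (5,6) count=1: revealed 1 new [(5,6)] -> total=6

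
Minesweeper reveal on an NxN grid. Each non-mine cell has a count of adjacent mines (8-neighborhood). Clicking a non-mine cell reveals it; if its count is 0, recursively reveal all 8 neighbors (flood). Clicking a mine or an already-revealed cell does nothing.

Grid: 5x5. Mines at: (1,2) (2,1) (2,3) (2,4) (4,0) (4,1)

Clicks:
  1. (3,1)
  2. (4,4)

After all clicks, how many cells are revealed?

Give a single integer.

Click 1 (3,1) count=3: revealed 1 new [(3,1)] -> total=1
Click 2 (4,4) count=0: revealed 6 new [(3,2) (3,3) (3,4) (4,2) (4,3) (4,4)] -> total=7

Answer: 7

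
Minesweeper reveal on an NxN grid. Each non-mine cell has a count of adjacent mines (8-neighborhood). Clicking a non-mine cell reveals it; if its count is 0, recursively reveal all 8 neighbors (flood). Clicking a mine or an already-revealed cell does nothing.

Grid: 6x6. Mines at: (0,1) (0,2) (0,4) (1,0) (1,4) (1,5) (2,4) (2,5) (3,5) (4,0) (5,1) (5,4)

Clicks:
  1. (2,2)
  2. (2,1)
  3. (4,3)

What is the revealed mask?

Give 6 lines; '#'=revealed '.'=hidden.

Click 1 (2,2) count=0: revealed 12 new [(1,1) (1,2) (1,3) (2,1) (2,2) (2,3) (3,1) (3,2) (3,3) (4,1) (4,2) (4,3)] -> total=12
Click 2 (2,1) count=1: revealed 0 new [(none)] -> total=12
Click 3 (4,3) count=1: revealed 0 new [(none)] -> total=12

Answer: ......
.###..
.###..
.###..
.###..
......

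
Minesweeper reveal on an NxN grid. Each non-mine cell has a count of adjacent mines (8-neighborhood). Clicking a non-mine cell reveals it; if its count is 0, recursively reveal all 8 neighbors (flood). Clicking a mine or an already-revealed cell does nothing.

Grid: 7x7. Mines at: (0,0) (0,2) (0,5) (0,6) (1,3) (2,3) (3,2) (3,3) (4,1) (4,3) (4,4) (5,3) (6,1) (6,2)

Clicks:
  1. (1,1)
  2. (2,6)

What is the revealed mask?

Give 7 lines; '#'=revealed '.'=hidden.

Answer: .......
.#..###
....###
....###
.....##
....###
....###

Derivation:
Click 1 (1,1) count=2: revealed 1 new [(1,1)] -> total=1
Click 2 (2,6) count=0: revealed 17 new [(1,4) (1,5) (1,6) (2,4) (2,5) (2,6) (3,4) (3,5) (3,6) (4,5) (4,6) (5,4) (5,5) (5,6) (6,4) (6,5) (6,6)] -> total=18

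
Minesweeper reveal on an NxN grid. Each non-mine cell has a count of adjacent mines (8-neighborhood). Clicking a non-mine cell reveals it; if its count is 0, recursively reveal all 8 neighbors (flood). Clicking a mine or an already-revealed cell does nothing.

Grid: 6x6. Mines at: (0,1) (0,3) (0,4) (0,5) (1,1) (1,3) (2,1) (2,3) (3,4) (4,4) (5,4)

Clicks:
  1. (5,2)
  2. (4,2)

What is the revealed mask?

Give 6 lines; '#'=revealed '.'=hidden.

Answer: ......
......
......
####..
####..
####..

Derivation:
Click 1 (5,2) count=0: revealed 12 new [(3,0) (3,1) (3,2) (3,3) (4,0) (4,1) (4,2) (4,3) (5,0) (5,1) (5,2) (5,3)] -> total=12
Click 2 (4,2) count=0: revealed 0 new [(none)] -> total=12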